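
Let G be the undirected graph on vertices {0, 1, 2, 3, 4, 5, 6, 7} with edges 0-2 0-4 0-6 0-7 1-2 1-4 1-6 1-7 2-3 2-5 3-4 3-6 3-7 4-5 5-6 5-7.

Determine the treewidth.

A width-4 tree decomposition is:
Bags: B1 = {2, 3, 4, 6, 7}  B2 = {1, 2, 4, 6, 7}  B3 = {0, 2, 4, 6, 7}  B4 = {2, 4, 5, 6, 7}
Tree: B1–B2, B2–B3, B3–B4
Every bag has size at most 5, so the width is 5 − 1 = 4 and tw(G) ≤ 4. For the lower bound: the 5 vertex sets {3,6}, {1,2}, {0,7}, {4}, {5} are disjoint, each induces a connected subgraph, and every pair is joined by at least one edge of G. Contracting each set to a single vertex therefore yields K_{5} as a minor, and since treewidth is minor-monotone, tw(G) ≥ tw(K_{5}) = 4. Hence tw(G) = 4 exactly.

4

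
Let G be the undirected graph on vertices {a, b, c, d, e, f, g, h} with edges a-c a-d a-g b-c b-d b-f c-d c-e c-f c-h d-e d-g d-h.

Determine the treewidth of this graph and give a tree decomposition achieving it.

Every bag has size at most 3, so the width is 3 − 1 = 2 and tw(G) ≤ 2. For the lower bound, the 3 vertices {a, d, g} are pairwise adjacent, and any tree decomposition puts a clique entirely inside one bag — forcing width ≥ 2. Hence tw(G) = 2 exactly.

Treewidth 2.
Bags: B1 = {c, d, e}  B2 = {a, c, d}  B3 = {b, c, d}  B4 = {b, c, f}  B5 = {a, d, g}  B6 = {c, d, h}
Tree: B1–B2, B2–B3, B3–B4, B2–B5, B1–B6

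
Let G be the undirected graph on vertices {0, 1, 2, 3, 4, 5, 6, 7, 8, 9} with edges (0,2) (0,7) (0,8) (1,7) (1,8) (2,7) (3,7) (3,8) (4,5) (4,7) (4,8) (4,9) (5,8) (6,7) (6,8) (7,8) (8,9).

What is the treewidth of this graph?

A width-2 tree decomposition is:
Bags: B1 = {0, 7, 8}  B2 = {1, 7, 8}  B3 = {4, 7, 8}  B4 = {4, 5, 8}  B5 = {4, 8, 9}  B6 = {0, 2, 7}  B7 = {3, 7, 8}  B8 = {6, 7, 8}
Tree: B1–B2, B2–B3, B3–B4, B4–B5, B1–B6, B2–B7, B3–B8
Each bag holds 3 vertices, so the decomposition has width 2, which upper-bounds the treewidth. Conversely, {4, 8, 9} is a clique of size 3, and the vertices of any clique must share a bag in every tree decomposition; so some bag has ≥ 3 vertices and tw(G) ≥ 2. Therefore the treewidth is 2.

2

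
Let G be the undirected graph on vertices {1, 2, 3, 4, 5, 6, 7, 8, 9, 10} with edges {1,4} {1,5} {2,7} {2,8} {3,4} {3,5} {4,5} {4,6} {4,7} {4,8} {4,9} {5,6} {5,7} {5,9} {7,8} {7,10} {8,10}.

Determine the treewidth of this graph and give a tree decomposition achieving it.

The largest bag has 3 vertices, giving width 2; this decomposition certifies tw(G) ≤ 2. On the other hand G contains the 3-clique {2, 7, 8}. A clique must lie in a single bag of any decomposition, so no decomposition can have width below 2. The upper and lower bounds meet at 2, so that is the treewidth.

Treewidth 2.
Bags: B1 = {4, 5, 6}  B2 = {4, 5, 7}  B3 = {4, 7, 8}  B4 = {2, 7, 8}  B5 = {3, 4, 5}  B6 = {1, 4, 5}  B7 = {4, 5, 9}  B8 = {7, 8, 10}
Tree: B1–B2, B2–B3, B3–B4, B1–B5, B2–B6, B1–B7, B4–B8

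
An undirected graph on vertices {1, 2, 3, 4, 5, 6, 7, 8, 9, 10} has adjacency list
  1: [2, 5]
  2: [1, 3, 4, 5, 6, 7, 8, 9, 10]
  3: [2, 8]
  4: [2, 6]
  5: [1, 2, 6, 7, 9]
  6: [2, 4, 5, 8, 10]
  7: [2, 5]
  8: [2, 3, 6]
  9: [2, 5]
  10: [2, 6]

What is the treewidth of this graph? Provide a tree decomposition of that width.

Treewidth 2.
One such decomposition:
Bags: B1 = {2, 6, 10}  B2 = {2, 4, 6}  B3 = {2, 5, 6}  B4 = {2, 5, 9}  B5 = {2, 5, 7}  B6 = {1, 2, 5}  B7 = {2, 6, 8}  B8 = {2, 3, 8}
Tree: B1–B2, B2–B3, B3–B4, B3–B5, B4–B6, B3–B7, B7–B8

The largest bag has 3 vertices, giving width 2; this decomposition certifies tw(G) ≤ 2. Conversely, {2, 3, 8} is a clique of size 3, and the vertices of any clique must share a bag in every tree decomposition; so some bag has ≥ 3 vertices and tw(G) ≥ 2. Therefore the treewidth is 2.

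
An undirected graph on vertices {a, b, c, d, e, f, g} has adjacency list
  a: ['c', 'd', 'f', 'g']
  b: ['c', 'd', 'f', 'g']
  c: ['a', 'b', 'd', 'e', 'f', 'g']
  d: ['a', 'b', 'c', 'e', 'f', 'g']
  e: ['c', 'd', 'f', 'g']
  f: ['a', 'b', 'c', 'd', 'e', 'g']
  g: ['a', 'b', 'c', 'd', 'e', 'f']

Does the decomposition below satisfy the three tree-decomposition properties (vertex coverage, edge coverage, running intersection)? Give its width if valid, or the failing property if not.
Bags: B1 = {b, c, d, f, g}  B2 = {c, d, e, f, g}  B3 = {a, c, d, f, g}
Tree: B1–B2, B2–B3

Every vertex of G appears in some bag (union = {a, b, c, d, e, f, g}); every edge is covered by a bag; and for each vertex v the set of bags containing v is connected in the bag tree. The decomposition is therefore valid. The largest bag has 5 vertices, so the width is 4.

Yes; width 4.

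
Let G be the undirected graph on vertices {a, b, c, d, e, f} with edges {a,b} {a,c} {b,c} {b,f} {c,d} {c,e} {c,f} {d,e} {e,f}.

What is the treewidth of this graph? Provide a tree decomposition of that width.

Treewidth 2.
Bags: B1 = {a, b, c}  B2 = {b, c, f}  B3 = {c, e, f}  B4 = {c, d, e}
Tree: B1–B2, B2–B3, B3–B4

Each bag holds 3 vertices, so the decomposition has width 2, which upper-bounds the treewidth. Conversely, {c, d, e} is a clique of size 3, and the vertices of any clique must share a bag in every tree decomposition; so some bag has ≥ 3 vertices and tw(G) ≥ 2. Combining the bounds, tw(G) = 2.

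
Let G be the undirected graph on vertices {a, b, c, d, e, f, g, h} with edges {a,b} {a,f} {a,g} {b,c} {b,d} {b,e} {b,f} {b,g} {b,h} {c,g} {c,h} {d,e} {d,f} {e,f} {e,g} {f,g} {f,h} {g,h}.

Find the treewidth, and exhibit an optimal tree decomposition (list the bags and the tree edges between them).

The largest bag has 4 vertices, giving width 3; this decomposition certifies tw(G) ≤ 3. On the other hand G contains the 4-clique {b, c, g, h}. A clique must lie in a single bag of any decomposition, so no decomposition can have width below 3. The upper and lower bounds meet at 3, so that is the treewidth.

Treewidth 3.
Bags: B1 = {b, f, g, h}  B2 = {b, c, g, h}  B3 = {b, e, f, g}  B4 = {b, d, e, f}  B5 = {a, b, f, g}
Tree: B1–B2, B1–B3, B3–B4, B1–B5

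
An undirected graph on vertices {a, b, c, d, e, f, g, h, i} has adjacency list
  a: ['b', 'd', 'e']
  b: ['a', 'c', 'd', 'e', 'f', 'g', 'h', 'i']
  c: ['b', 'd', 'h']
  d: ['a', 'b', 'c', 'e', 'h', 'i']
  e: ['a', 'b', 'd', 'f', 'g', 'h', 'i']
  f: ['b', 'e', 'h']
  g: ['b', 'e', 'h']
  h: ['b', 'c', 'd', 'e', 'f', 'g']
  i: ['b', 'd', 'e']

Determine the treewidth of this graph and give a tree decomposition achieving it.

Treewidth 3.
One such decomposition:
Bags: B1 = {b, c, d, h}  B2 = {b, d, e, h}  B3 = {b, e, f, h}  B4 = {a, b, d, e}  B5 = {b, e, g, h}  B6 = {b, d, e, i}
Tree: B1–B2, B2–B3, B2–B4, B3–B5, B2–B6

The largest bag has 4 vertices, giving width 3; this decomposition certifies tw(G) ≤ 3. On the other hand G contains the 4-clique {b, d, e, h}. A clique must lie in a single bag of any decomposition, so no decomposition can have width below 3. Hence tw(G) = 3 exactly.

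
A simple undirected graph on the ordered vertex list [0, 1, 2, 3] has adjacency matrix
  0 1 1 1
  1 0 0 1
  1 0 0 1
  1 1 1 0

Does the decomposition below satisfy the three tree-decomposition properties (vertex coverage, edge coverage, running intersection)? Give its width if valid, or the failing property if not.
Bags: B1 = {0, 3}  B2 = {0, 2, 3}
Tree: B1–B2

No — vertex 1 appears in no bag.

A tree decomposition must satisfy three properties: every vertex lies in some bag; for every edge, both endpoints lie together in some bag; and for every vertex, the bags containing it form a connected subtree. Here vertex 1 appears in no bag, so the decomposition is invalid.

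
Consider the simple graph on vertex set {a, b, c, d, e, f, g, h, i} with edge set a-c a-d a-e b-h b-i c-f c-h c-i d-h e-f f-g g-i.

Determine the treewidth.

3

A width-3 tree decomposition is:
Bags: B1 = {b, g, h, i}  B2 = {c, g, h, i}  B3 = {c, f, g, h}  B4 = {c, d, f, h}  B5 = {a, c, d, f}  B6 = {a, d, e, f}
Tree: B1–B2, B2–B3, B3–B4, B4–B5, B5–B6
The largest bag has 4 vertices, giving width 3; this decomposition certifies tw(G) ≤ 3. For the lower bound: the 4 vertex sets {b,g,i}, {h}, {c}, {a,d,e,f} are disjoint, each induces a connected subgraph, and every pair is joined by at least one edge of G. Contracting each set to a single vertex therefore yields K_{4} as a minor, and since treewidth is minor-monotone, tw(G) ≥ tw(K_{4}) = 3. Combining the bounds, tw(G) = 3.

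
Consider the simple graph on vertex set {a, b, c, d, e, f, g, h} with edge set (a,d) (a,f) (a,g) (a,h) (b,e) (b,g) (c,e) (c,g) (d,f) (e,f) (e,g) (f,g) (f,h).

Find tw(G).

2

A width-2 tree decomposition is:
Bags: B1 = {c, e, g}  B2 = {e, f, g}  B3 = {a, f, g}  B4 = {b, e, g}  B5 = {a, d, f}  B6 = {a, f, h}
Tree: B1–B2, B2–B3, B2–B4, B3–B5, B3–B6
Every bag has size at most 3, so the width is 3 − 1 = 2 and tw(G) ≤ 2. For the lower bound, the 3 vertices {c, e, g} are pairwise adjacent, and any tree decomposition puts a clique entirely inside one bag — forcing width ≥ 2. Combining the bounds, tw(G) = 2.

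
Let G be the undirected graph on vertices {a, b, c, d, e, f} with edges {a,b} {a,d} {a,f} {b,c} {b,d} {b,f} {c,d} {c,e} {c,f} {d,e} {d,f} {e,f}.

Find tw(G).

A width-3 tree decomposition is:
Bags: B1 = {b, c, d, f}  B2 = {c, d, e, f}  B3 = {a, b, d, f}
Tree: B1–B2, B1–B3
Every bag has size at most 4, so the width is 4 − 1 = 3 and tw(G) ≤ 3. For the lower bound, the 4 vertices {c, d, e, f} are pairwise adjacent, and any tree decomposition puts a clique entirely inside one bag — forcing width ≥ 3. The upper and lower bounds meet at 3, so that is the treewidth.

3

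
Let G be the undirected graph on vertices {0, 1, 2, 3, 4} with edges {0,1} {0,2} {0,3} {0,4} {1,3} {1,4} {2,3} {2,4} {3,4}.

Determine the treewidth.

A width-3 tree decomposition is:
Bags: B1 = {0, 2, 3, 4}  B2 = {0, 1, 3, 4}
Tree: B1–B2
Every bag has size at most 4, so the width is 4 − 1 = 3 and tw(G) ≤ 3. On the other hand G contains the 4-clique {0, 1, 3, 4}. A clique must lie in a single bag of any decomposition, so no decomposition can have width below 3. The upper and lower bounds meet at 3, so that is the treewidth.

3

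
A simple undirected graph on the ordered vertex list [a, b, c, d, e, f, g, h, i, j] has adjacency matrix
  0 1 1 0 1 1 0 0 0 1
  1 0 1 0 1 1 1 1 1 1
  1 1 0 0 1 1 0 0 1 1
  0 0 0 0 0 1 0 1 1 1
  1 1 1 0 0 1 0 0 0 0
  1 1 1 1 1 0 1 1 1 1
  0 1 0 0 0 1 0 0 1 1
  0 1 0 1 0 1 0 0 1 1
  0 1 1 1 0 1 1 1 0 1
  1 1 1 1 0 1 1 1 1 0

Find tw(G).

A width-4 tree decomposition is:
Bags: B1 = {b, f, h, i, j}  B2 = {b, f, g, i, j}  B3 = {b, c, f, i, j}  B4 = {a, b, c, f, j}  B5 = {a, b, c, e, f}  B6 = {d, f, h, i, j}
Tree: B1–B2, B2–B3, B3–B4, B4–B5, B1–B6
Each bag holds 5 vertices, so the decomposition has width 4, which upper-bounds the treewidth. Conversely, {d, f, h, i, j} is a clique of size 5, and the vertices of any clique must share a bag in every tree decomposition; so some bag has ≥ 5 vertices and tw(G) ≥ 4. Therefore the treewidth is 4.

4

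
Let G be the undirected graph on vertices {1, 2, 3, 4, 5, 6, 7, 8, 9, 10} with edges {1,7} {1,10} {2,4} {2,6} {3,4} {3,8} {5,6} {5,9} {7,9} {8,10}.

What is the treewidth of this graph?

2

A width-2 tree decomposition is:
Bags: B1 = {5, 6, 9}  B2 = {6, 7, 9}  B3 = {1, 6, 7}  B4 = {1, 6, 10}  B5 = {6, 8, 10}  B6 = {3, 6, 8}  B7 = {3, 4, 6}  B8 = {2, 4, 6}
Tree: B1–B2, B2–B3, B3–B4, B4–B5, B5–B6, B6–B7, B7–B8
The largest bag has 3 vertices, giving width 2; this decomposition certifies tw(G) ≤ 2. Since 6–5–9–7–1–10–8–3–4–2–6 is a cycle in G, G is not acyclic. Forests are exactly the graphs of treewidth ≤ 1, so tw(G) ≥ 2. Hence tw(G) = 2 exactly.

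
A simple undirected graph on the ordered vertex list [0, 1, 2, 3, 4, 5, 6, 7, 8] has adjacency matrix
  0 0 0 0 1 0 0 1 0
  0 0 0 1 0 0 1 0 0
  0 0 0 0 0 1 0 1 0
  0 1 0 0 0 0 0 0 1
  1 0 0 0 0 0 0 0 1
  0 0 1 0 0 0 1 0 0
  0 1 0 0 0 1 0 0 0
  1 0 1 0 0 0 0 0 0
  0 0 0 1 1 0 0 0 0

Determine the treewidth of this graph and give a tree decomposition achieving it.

Treewidth 2.
Bags: B1 = {1, 3, 8}  B2 = {1, 6, 8}  B3 = {5, 6, 8}  B4 = {2, 5, 8}  B5 = {2, 7, 8}  B6 = {0, 7, 8}  B7 = {0, 4, 8}
Tree: B1–B2, B2–B3, B3–B4, B4–B5, B5–B6, B6–B7

Each bag holds 3 vertices, so the decomposition has width 2, which upper-bounds the treewidth. The edges 8–3–1–6–5–2–7–0–4–8 form a cycle, so G is not a tree and its treewidth is at least 2. Hence tw(G) = 2 exactly.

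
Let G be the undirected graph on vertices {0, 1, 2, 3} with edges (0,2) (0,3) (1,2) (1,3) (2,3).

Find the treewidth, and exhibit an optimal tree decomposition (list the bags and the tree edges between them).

Treewidth 2.
One optimal decomposition is:
Bags: B1 = {0, 2, 3}  B2 = {1, 2, 3}
Tree: B1–B2

Each bag holds 3 vertices, so the decomposition has width 2, which upper-bounds the treewidth. For the lower bound, the 3 vertices {0, 2, 3} are pairwise adjacent, and any tree decomposition puts a clique entirely inside one bag — forcing width ≥ 2. Combining the bounds, tw(G) = 2.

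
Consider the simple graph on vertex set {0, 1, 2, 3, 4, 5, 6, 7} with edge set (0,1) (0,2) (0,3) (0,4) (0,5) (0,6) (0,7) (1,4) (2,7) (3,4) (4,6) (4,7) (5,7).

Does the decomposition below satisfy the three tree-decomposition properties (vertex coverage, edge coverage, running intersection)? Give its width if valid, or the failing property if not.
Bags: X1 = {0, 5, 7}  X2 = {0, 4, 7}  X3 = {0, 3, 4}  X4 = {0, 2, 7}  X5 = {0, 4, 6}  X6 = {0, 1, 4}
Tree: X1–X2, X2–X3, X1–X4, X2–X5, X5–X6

Yes; width 2.

Vertex coverage: the bags together contain {0, 1, 2, 3, 4, 5, 6, 7}, the full vertex set. Edge coverage: each edge of G has both endpoints in at least one bag. Running intersection: for every vertex, the bags containing it form a connected subtree. All three properties hold, so this is a valid tree decomposition of width max|bag| − 1 = 2, and hence tw(G) ≤ 2.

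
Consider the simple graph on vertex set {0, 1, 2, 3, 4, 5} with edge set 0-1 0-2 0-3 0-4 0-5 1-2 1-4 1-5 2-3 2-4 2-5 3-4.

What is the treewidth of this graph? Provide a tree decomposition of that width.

Treewidth 3.
One such decomposition:
Bags: B1 = {0, 1, 2, 4}  B2 = {0, 2, 3, 4}  B3 = {0, 1, 2, 5}
Tree: B1–B2, B1–B3

The largest bag has 4 vertices, giving width 3; this decomposition certifies tw(G) ≤ 3. On the other hand G contains the 4-clique {0, 1, 2, 4}. A clique must lie in a single bag of any decomposition, so no decomposition can have width below 3. Combining the bounds, tw(G) = 3.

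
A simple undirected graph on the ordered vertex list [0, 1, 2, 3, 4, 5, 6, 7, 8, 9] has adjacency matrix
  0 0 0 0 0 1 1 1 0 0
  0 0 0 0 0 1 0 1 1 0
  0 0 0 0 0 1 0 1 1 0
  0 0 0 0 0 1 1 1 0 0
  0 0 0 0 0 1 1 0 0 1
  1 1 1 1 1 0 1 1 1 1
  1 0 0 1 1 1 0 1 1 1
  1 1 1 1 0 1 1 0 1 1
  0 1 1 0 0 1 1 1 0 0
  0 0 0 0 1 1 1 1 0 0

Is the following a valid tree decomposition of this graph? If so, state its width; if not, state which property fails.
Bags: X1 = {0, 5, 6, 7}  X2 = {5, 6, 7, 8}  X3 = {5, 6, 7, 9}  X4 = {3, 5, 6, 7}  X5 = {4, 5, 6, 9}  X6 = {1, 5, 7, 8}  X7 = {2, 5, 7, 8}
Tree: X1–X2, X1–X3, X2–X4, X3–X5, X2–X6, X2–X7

Vertex coverage: the bags together contain {0, 1, 2, 3, 4, 5, 6, 7, 8, 9}, the full vertex set. Edge coverage: each edge of G has both endpoints in at least one bag. Running intersection: for every vertex, the bags containing it form a connected subtree. All three properties hold, so this is a valid tree decomposition of width max|bag| − 1 = 3, and hence tw(G) ≤ 3.

Yes; width 3.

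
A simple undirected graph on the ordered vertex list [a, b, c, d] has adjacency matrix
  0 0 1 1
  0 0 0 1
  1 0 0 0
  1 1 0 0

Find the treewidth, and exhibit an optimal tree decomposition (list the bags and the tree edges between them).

Treewidth 1.
Bags: B1 = {b, d}  B2 = {a, d}  B3 = {a, c}
Tree: B1–B2, B2–B3

The largest bag has 2 vertices, giving width 1; this decomposition certifies tw(G) ≤ 1. G has an edge, so its treewidth is at least 1. Combining the bounds, tw(G) = 1.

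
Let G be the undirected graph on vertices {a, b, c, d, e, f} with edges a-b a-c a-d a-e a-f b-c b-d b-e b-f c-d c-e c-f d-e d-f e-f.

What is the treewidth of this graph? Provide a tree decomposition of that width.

With just one bag of size 6, the width is 6 − 1 = 5, so tw(G) ≤ 5. For the lower bound, the 6 vertices {a, b, c, d, e, f} are pairwise adjacent, and any tree decomposition puts a clique entirely inside one bag — forcing width ≥ 5. Hence tw(G) = 5 exactly.

Treewidth 5.
One optimal decomposition is:
Bags: B1 = {a, b, c, d, e, f}
Tree: (single bag)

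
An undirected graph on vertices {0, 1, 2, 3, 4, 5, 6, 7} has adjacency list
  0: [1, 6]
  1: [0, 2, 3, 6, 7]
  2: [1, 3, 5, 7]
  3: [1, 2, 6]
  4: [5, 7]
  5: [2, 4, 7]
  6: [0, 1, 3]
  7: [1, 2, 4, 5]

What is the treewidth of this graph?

A width-2 tree decomposition is:
Bags: B1 = {1, 2, 7}  B2 = {1, 2, 3}  B3 = {1, 3, 6}  B4 = {0, 1, 6}  B5 = {2, 5, 7}  B6 = {4, 5, 7}
Tree: B1–B2, B2–B3, B3–B4, B1–B5, B5–B6
The largest bag has 3 vertices, giving width 2; this decomposition certifies tw(G) ≤ 2. On the other hand G contains the 3-clique {0, 1, 6}. A clique must lie in a single bag of any decomposition, so no decomposition can have width below 2. Hence tw(G) = 2 exactly.

2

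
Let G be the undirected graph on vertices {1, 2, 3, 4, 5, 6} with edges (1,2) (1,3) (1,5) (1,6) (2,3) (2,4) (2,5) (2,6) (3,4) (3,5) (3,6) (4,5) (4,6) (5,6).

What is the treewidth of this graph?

A width-4 tree decomposition is:
Bags: B1 = {1, 2, 3, 5, 6}  B2 = {2, 3, 4, 5, 6}
Tree: B1–B2
Each bag holds 5 vertices, so the decomposition has width 4, which upper-bounds the treewidth. For the lower bound, the 5 vertices {1, 2, 3, 5, 6} are pairwise adjacent, and any tree decomposition puts a clique entirely inside one bag — forcing width ≥ 4. The upper and lower bounds meet at 4, so that is the treewidth.

4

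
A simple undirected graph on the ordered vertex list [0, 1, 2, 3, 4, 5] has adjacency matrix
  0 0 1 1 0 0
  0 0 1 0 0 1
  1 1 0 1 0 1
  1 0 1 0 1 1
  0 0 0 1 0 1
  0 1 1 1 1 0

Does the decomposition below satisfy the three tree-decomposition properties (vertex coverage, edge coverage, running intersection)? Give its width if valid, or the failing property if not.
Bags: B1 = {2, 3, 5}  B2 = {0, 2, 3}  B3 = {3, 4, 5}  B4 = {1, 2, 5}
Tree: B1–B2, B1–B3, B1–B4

Yes; width 2.

Every vertex of G appears in some bag (union = {0, 1, 2, 3, 4, 5}); every edge is covered by a bag; and for each vertex v the set of bags containing v is connected in the bag tree. The decomposition is therefore valid. The largest bag has 3 vertices, so the width is 2.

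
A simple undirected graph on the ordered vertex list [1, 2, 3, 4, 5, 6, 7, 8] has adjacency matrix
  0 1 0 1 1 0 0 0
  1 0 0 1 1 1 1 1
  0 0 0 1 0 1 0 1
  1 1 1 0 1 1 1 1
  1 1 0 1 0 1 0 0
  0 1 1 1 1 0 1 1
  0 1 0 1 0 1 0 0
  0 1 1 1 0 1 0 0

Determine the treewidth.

A width-3 tree decomposition is:
Bags: B1 = {2, 4, 6, 8}  B2 = {3, 4, 6, 8}  B3 = {2, 4, 5, 6}  B4 = {1, 2, 4, 5}  B5 = {2, 4, 6, 7}
Tree: B1–B2, B1–B3, B3–B4, B1–B5
The largest bag has 4 vertices, giving width 3; this decomposition certifies tw(G) ≤ 3. On the other hand G contains the 4-clique {1, 2, 4, 5}. A clique must lie in a single bag of any decomposition, so no decomposition can have width below 3. Combining the bounds, tw(G) = 3.

3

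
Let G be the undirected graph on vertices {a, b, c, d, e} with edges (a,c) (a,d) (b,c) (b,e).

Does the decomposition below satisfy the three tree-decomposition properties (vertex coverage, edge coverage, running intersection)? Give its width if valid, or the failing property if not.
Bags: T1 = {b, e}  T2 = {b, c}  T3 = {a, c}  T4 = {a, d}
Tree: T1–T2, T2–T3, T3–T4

Yes; width 1.

Every vertex of G appears in some bag (union = {a, b, c, d, e}); every edge is covered by a bag; and for each vertex v the set of bags containing v is connected in the bag tree. The decomposition is therefore valid. The largest bag has 2 vertices, so the width is 1.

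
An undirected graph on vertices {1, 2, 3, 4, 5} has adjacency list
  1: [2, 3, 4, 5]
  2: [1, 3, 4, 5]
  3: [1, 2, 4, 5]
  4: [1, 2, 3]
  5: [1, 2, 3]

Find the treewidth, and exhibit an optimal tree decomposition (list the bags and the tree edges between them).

Every bag has size at most 4, so the width is 4 − 1 = 3 and tw(G) ≤ 3. On the other hand G contains the 4-clique {1, 2, 3, 4}. A clique must lie in a single bag of any decomposition, so no decomposition can have width below 3. The upper and lower bounds meet at 3, so that is the treewidth.

Treewidth 3.
Bags: B1 = {1, 2, 3, 5}  B2 = {1, 2, 3, 4}
Tree: B1–B2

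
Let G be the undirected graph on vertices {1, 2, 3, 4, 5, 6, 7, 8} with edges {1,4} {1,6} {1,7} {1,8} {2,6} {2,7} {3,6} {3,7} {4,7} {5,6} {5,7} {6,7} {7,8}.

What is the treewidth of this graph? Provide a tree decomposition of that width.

Every bag has size at most 3, so the width is 3 − 1 = 2 and tw(G) ≤ 2. Conversely, {1, 7, 8} is a clique of size 3, and the vertices of any clique must share a bag in every tree decomposition; so some bag has ≥ 3 vertices and tw(G) ≥ 2. Hence tw(G) = 2 exactly.

Treewidth 2.
One optimal decomposition is:
Bags: B1 = {1, 4, 7}  B2 = {1, 6, 7}  B3 = {5, 6, 7}  B4 = {3, 6, 7}  B5 = {1, 7, 8}  B6 = {2, 6, 7}
Tree: B1–B2, B2–B3, B2–B4, B1–B5, B3–B6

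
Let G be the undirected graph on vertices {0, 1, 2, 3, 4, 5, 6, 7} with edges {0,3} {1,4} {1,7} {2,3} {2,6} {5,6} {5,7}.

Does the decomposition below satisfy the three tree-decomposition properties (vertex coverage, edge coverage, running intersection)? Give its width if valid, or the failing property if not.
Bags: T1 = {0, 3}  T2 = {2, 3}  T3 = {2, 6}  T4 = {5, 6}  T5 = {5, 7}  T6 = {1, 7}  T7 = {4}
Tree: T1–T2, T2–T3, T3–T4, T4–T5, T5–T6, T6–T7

A tree decomposition must satisfy three properties: every vertex lies in some bag; for every edge, both endpoints lie together in some bag; and for every vertex, the bags containing it form a connected subtree. Here edge (1,4) lies in no bag, so the decomposition is invalid.

No — edge (1,4) lies in no bag.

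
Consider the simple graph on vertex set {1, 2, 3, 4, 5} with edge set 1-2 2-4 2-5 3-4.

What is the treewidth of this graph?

1

A width-1 tree decomposition is:
Bags: B1 = {3, 4}  B2 = {2, 4}  B3 = {2, 5}  B4 = {1, 2}
Tree: B1–B2, B2–B3, B3–B4
Every bag has size at most 2, so the width is 2 − 1 = 1 and tw(G) ≤ 1. Since G has at least one edge (e.g. 4–3), it is not an edgeless graph, so tw(G) ≥ 1. Combining the bounds, tw(G) = 1.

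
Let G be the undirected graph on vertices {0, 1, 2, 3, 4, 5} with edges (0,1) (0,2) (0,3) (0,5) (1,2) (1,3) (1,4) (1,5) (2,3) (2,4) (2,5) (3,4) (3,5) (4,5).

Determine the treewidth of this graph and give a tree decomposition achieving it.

Every bag has size at most 5, so the width is 5 − 1 = 4 and tw(G) ≤ 4. For the lower bound, the 5 vertices {0, 1, 2, 3, 5} are pairwise adjacent, and any tree decomposition puts a clique entirely inside one bag — forcing width ≥ 4. Therefore the treewidth is 4.

Treewidth 4.
Bags: B1 = {1, 2, 3, 4, 5}  B2 = {0, 1, 2, 3, 5}
Tree: B1–B2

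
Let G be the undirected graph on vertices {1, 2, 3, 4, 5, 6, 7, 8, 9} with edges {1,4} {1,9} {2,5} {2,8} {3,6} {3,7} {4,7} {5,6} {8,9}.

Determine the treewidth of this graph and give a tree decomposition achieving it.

Treewidth 2.
Bags: B1 = {2, 5, 6}  B2 = {2, 3, 6}  B3 = {2, 3, 7}  B4 = {2, 4, 7}  B5 = {1, 2, 4}  B6 = {1, 2, 9}  B7 = {2, 8, 9}
Tree: B1–B2, B2–B3, B3–B4, B4–B5, B5–B6, B6–B7

The largest bag has 3 vertices, giving width 2; this decomposition certifies tw(G) ≤ 2. Since 2–5–6–3–7–4–1–9–8–2 is a cycle in G, G is not acyclic. Forests are exactly the graphs of treewidth ≤ 1, so tw(G) ≥ 2. Combining the bounds, tw(G) = 2.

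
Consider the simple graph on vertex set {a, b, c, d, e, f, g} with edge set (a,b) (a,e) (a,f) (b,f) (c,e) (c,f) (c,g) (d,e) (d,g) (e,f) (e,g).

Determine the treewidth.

A width-2 tree decomposition is:
Bags: B1 = {c, e, g}  B2 = {d, e, g}  B3 = {c, e, f}  B4 = {a, e, f}  B5 = {a, b, f}
Tree: B1–B2, B1–B3, B3–B4, B4–B5
The largest bag has 3 vertices, giving width 2; this decomposition certifies tw(G) ≤ 2. Conversely, {d, e, g} is a clique of size 3, and the vertices of any clique must share a bag in every tree decomposition; so some bag has ≥ 3 vertices and tw(G) ≥ 2. The upper and lower bounds meet at 2, so that is the treewidth.

2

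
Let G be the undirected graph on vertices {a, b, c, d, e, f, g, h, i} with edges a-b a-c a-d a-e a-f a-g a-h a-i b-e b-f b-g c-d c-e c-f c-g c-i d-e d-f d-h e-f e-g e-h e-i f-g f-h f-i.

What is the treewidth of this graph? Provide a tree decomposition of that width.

Treewidth 4.
One such decomposition:
Bags: B1 = {a, d, e, f, h}  B2 = {a, c, d, e, f}  B3 = {a, c, e, f, g}  B4 = {a, b, e, f, g}  B5 = {a, c, e, f, i}
Tree: B1–B2, B2–B3, B3–B4, B3–B5

Every bag has size at most 5, so the width is 5 − 1 = 4 and tw(G) ≤ 4. On the other hand G contains the 5-clique {a, d, e, f, h}. A clique must lie in a single bag of any decomposition, so no decomposition can have width below 4. Hence tw(G) = 4 exactly.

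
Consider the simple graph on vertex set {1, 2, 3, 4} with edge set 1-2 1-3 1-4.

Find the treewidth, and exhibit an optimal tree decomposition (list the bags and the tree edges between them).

Treewidth 1.
One such decomposition:
Bags: B1 = {1, 4}  B2 = {1, 2}  B3 = {1, 3}
Tree: B1–B2, B1–B3

The largest bag has 2 vertices, giving width 1; this decomposition certifies tw(G) ≤ 1. G has an edge, so its treewidth is at least 1. Hence tw(G) = 1 exactly.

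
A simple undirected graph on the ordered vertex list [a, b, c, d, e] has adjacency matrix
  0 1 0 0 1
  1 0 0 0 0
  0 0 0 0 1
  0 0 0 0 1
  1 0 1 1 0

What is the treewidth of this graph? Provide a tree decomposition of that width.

Each bag holds 2 vertices, so the decomposition has width 1, which upper-bounds the treewidth. Any graph with an edge has treewidth ≥ 1, and G has the edge c–e. Combining the bounds, tw(G) = 1.

Treewidth 1.
One optimal decomposition is:
Bags: B1 = {c, e}  B2 = {a, e}  B3 = {d, e}  B4 = {a, b}
Tree: B1–B2, B1–B3, B2–B4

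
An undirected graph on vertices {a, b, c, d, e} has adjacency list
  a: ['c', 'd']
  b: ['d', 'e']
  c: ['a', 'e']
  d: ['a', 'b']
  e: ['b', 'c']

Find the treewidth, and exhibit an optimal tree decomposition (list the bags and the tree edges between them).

Every bag has size at most 3, so the width is 3 − 1 = 2 and tw(G) ≤ 2. For the lower bound, G contains the cycle c–a–d–b–e–c, so G is not a forest; only forests have treewidth ≤ 1, hence tw(G) ≥ 2. Therefore the treewidth is 2.

Treewidth 2.
One such decomposition:
Bags: B1 = {a, c, d}  B2 = {b, c, d}  B3 = {b, c, e}
Tree: B1–B2, B2–B3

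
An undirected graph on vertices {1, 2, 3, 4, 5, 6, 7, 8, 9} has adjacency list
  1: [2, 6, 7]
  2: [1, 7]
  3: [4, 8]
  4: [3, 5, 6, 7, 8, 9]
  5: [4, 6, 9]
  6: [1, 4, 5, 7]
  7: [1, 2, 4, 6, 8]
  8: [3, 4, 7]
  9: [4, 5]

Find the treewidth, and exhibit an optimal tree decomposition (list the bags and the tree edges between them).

Treewidth 2.
One such decomposition:
Bags: B1 = {4, 6, 7}  B2 = {4, 7, 8}  B3 = {3, 4, 8}  B4 = {1, 6, 7}  B5 = {4, 5, 6}  B6 = {1, 2, 7}  B7 = {4, 5, 9}
Tree: B1–B2, B2–B3, B1–B4, B1–B5, B4–B6, B5–B7

Every bag has size at most 3, so the width is 3 − 1 = 2 and tw(G) ≤ 2. For the lower bound, the 3 vertices {1, 2, 7} are pairwise adjacent, and any tree decomposition puts a clique entirely inside one bag — forcing width ≥ 2. Hence tw(G) = 2 exactly.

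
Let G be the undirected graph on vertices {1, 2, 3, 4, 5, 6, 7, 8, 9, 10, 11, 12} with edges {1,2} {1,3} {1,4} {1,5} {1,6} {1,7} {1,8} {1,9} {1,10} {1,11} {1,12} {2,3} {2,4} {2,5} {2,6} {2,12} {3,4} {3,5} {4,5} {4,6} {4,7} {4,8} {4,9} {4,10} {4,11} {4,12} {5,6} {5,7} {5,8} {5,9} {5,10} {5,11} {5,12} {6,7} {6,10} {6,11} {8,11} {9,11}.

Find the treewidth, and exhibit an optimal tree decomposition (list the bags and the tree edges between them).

Every bag has size at most 5, so the width is 5 − 1 = 4 and tw(G) ≤ 4. On the other hand G contains the 5-clique {1, 2, 3, 4, 5}. A clique must lie in a single bag of any decomposition, so no decomposition can have width below 4. Therefore the treewidth is 4.

Treewidth 4.
One optimal decomposition is:
Bags: B1 = {1, 2, 3, 4, 5}  B2 = {1, 2, 4, 5, 6}  B3 = {1, 2, 4, 5, 12}  B4 = {1, 4, 5, 6, 11}  B5 = {1, 4, 5, 8, 11}  B6 = {1, 4, 5, 9, 11}  B7 = {1, 4, 5, 6, 7}  B8 = {1, 4, 5, 6, 10}
Tree: B1–B2, B1–B3, B2–B4, B4–B5, B4–B6, B2–B7, B2–B8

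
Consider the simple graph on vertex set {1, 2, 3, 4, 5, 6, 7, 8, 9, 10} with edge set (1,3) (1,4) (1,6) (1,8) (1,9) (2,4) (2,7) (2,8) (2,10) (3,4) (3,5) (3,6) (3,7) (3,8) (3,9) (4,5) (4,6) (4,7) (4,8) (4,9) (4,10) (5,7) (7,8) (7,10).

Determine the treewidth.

A width-3 tree decomposition is:
Bags: B1 = {3, 4, 7, 8}  B2 = {2, 4, 7, 8}  B3 = {1, 3, 4, 8}  B4 = {3, 4, 5, 7}  B5 = {2, 4, 7, 10}  B6 = {1, 3, 4, 9}  B7 = {1, 3, 4, 6}
Tree: B1–B2, B1–B3, B1–B4, B2–B5, B3–B6, B3–B7
Every bag has size at most 4, so the width is 4 − 1 = 3 and tw(G) ≤ 3. On the other hand G contains the 4-clique {2, 4, 7, 10}. A clique must lie in a single bag of any decomposition, so no decomposition can have width below 3. Therefore the treewidth is 3.

3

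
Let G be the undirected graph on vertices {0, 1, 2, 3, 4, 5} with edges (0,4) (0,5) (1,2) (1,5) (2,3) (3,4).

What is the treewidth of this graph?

A width-2 tree decomposition is:
Bags: B1 = {1, 2, 5}  B2 = {0, 2, 5}  B3 = {0, 2, 4}  B4 = {2, 3, 4}
Tree: B1–B2, B2–B3, B3–B4
Each bag holds 3 vertices, so the decomposition has width 2, which upper-bounds the treewidth. The edges 2–1–5–0–4–3–2 form a cycle, so G is not a tree and its treewidth is at least 2. Therefore the treewidth is 2.

2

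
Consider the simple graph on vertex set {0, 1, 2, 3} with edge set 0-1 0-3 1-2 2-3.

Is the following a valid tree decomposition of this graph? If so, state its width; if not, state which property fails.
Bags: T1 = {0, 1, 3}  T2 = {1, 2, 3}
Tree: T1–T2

Vertex coverage: the bags together contain {0, 1, 2, 3}, the full vertex set. Edge coverage: each edge of G has both endpoints in at least one bag. Running intersection: for every vertex, the bags containing it form a connected subtree. All three properties hold, so this is a valid tree decomposition of width max|bag| − 1 = 2, and hence tw(G) ≤ 2.

Yes; width 2.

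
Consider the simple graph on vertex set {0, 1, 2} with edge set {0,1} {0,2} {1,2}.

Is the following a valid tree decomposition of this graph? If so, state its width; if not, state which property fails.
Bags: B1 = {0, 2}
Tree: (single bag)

No — vertex 1 appears in no bag.

A tree decomposition must satisfy three properties: every vertex lies in some bag; for every edge, both endpoints lie together in some bag; and for every vertex, the bags containing it form a connected subtree. Here vertex 1 appears in no bag, so the decomposition is invalid.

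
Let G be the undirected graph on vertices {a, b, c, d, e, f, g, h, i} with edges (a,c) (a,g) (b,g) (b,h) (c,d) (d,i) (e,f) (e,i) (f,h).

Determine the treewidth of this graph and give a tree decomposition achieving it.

Each bag holds 3 vertices, so the decomposition has width 2, which upper-bounds the treewidth. Since a–c–d–i–e–f–h–b–g–a is a cycle in G, G is not acyclic. Forests are exactly the graphs of treewidth ≤ 1, so tw(G) ≥ 2. The upper and lower bounds meet at 2, so that is the treewidth.

Treewidth 2.
One such decomposition:
Bags: B1 = {a, c, d}  B2 = {a, d, i}  B3 = {a, e, i}  B4 = {a, e, f}  B5 = {a, f, h}  B6 = {a, b, h}  B7 = {a, b, g}
Tree: B1–B2, B2–B3, B3–B4, B4–B5, B5–B6, B6–B7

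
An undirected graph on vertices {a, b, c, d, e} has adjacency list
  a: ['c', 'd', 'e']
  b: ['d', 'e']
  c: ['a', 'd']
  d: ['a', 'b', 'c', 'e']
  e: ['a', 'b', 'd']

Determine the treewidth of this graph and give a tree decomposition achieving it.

Each bag holds 3 vertices, so the decomposition has width 2, which upper-bounds the treewidth. For the lower bound, the 3 vertices {a, d, e} are pairwise adjacent, and any tree decomposition puts a clique entirely inside one bag — forcing width ≥ 2. Hence tw(G) = 2 exactly.

Treewidth 2.
One optimal decomposition is:
Bags: B1 = {a, d, e}  B2 = {a, c, d}  B3 = {b, d, e}
Tree: B1–B2, B1–B3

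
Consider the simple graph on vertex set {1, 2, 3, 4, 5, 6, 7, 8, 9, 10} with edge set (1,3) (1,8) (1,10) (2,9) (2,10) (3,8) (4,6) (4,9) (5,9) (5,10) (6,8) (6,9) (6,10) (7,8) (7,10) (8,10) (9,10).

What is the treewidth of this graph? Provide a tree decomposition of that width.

Treewidth 2.
One such decomposition:
Bags: B1 = {6, 9, 10}  B2 = {5, 9, 10}  B3 = {6, 8, 10}  B4 = {1, 8, 10}  B5 = {1, 3, 8}  B6 = {7, 8, 10}  B7 = {2, 9, 10}  B8 = {4, 6, 9}
Tree: B1–B2, B1–B3, B3–B4, B4–B5, B3–B6, B1–B7, B1–B8

Every bag has size at most 3, so the width is 3 − 1 = 2 and tw(G) ≤ 2. On the other hand G contains the 3-clique {1, 8, 10}. A clique must lie in a single bag of any decomposition, so no decomposition can have width below 2. Combining the bounds, tw(G) = 2.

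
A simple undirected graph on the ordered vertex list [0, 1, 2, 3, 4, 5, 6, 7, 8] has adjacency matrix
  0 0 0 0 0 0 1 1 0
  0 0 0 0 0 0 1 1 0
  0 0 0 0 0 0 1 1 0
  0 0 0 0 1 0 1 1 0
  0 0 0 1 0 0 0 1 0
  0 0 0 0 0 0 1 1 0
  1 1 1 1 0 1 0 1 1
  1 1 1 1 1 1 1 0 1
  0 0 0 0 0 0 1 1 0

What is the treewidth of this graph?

A width-2 tree decomposition is:
Bags: B1 = {2, 6, 7}  B2 = {3, 6, 7}  B3 = {3, 4, 7}  B4 = {0, 6, 7}  B5 = {5, 6, 7}  B6 = {1, 6, 7}  B7 = {6, 7, 8}
Tree: B1–B2, B2–B3, B2–B4, B2–B5, B4–B6, B4–B7
Each bag holds 3 vertices, so the decomposition has width 2, which upper-bounds the treewidth. Conversely, {3, 4, 7} is a clique of size 3, and the vertices of any clique must share a bag in every tree decomposition; so some bag has ≥ 3 vertices and tw(G) ≥ 2. Therefore the treewidth is 2.

2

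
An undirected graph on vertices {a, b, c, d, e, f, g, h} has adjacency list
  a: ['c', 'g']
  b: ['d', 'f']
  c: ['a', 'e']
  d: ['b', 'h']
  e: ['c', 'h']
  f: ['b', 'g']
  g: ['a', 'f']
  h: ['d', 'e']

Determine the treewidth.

2

A width-2 tree decomposition is:
Bags: B1 = {b, d, h}  B2 = {b, e, h}  B3 = {b, c, e}  B4 = {a, b, c}  B5 = {a, b, g}  B6 = {b, f, g}
Tree: B1–B2, B2–B3, B3–B4, B4–B5, B5–B6
The largest bag has 3 vertices, giving width 2; this decomposition certifies tw(G) ≤ 2. For the lower bound, G contains the cycle b–d–h–e–c–a–g–f–b, so G is not a forest; only forests have treewidth ≤ 1, hence tw(G) ≥ 2. Therefore the treewidth is 2.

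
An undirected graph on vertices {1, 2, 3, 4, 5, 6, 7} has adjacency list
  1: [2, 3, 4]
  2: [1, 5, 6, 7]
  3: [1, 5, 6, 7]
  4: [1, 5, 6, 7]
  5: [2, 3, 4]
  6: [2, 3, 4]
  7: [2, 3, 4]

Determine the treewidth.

A width-3 tree decomposition is:
Bags: B1 = {1, 2, 3, 4}  B2 = {2, 3, 4, 6}  B3 = {2, 3, 4, 7}  B4 = {2, 3, 4, 5}
Tree: B1–B2, B2–B3, B3–B4
Each bag holds 4 vertices, so the decomposition has width 3, which upper-bounds the treewidth. For the lower bound: the 4 vertex sets {1,3}, {2,6}, {4}, {7} are disjoint, each induces a connected subgraph, and every pair is joined by at least one edge of G. Contracting each set to a single vertex therefore yields K_{4} as a minor, and since treewidth is minor-monotone, tw(G) ≥ tw(K_{4}) = 3. Combining the bounds, tw(G) = 3.

3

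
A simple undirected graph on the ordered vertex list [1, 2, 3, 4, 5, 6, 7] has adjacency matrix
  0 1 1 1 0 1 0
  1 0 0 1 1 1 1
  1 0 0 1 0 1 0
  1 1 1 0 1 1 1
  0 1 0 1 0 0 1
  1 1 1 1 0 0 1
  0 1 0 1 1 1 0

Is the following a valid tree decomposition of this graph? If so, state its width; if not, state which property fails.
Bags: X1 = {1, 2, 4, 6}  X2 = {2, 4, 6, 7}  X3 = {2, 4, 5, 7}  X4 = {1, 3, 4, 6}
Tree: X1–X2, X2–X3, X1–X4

Vertex coverage: the bags together contain {1, 2, 3, 4, 5, 6, 7}, the full vertex set. Edge coverage: each edge of G has both endpoints in at least one bag. Running intersection: for every vertex, the bags containing it form a connected subtree. All three properties hold, so this is a valid tree decomposition of width max|bag| − 1 = 3, and hence tw(G) ≤ 3.

Yes; width 3.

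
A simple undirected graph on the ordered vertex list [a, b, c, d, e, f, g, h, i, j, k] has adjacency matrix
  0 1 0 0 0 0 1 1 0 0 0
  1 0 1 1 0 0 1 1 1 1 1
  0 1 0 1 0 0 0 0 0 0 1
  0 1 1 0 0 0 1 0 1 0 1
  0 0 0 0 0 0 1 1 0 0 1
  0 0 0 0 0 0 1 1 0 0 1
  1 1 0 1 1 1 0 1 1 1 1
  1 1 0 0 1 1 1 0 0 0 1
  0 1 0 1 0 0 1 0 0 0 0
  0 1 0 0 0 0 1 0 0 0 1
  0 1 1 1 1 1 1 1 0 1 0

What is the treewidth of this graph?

A width-3 tree decomposition is:
Bags: B1 = {b, g, j, k}  B2 = {b, d, g, k}  B3 = {b, g, h, k}  B4 = {f, g, h, k}  B5 = {b, c, d, k}  B6 = {b, d, g, i}  B7 = {e, g, h, k}  B8 = {a, b, g, h}
Tree: B1–B2, B2–B3, B3–B4, B2–B5, B2–B6, B4–B7, B3–B8
Every bag has size at most 4, so the width is 4 − 1 = 3 and tw(G) ≤ 3. On the other hand G contains the 4-clique {a, b, g, h}. A clique must lie in a single bag of any decomposition, so no decomposition can have width below 3. Therefore the treewidth is 3.

3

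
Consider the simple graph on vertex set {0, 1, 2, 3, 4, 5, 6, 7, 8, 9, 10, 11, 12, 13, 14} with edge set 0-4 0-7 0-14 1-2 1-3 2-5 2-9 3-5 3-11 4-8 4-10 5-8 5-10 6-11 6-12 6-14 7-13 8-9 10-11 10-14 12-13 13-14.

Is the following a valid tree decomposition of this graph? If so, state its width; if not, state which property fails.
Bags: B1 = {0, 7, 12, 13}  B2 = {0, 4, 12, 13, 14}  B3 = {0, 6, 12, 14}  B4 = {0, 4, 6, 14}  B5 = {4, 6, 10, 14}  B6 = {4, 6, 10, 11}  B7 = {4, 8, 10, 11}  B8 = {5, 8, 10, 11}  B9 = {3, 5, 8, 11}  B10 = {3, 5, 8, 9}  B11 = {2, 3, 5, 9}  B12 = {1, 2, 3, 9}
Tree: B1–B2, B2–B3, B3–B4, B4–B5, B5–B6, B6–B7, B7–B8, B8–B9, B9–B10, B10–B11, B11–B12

A tree decomposition must satisfy three properties: every vertex lies in some bag; for every edge, both endpoints lie together in some bag; and for every vertex, the bags containing it form a connected subtree. Here bags containing vertex 4 are not connected in the tree, so the decomposition is invalid.

No — bags containing vertex 4 are not connected in the tree.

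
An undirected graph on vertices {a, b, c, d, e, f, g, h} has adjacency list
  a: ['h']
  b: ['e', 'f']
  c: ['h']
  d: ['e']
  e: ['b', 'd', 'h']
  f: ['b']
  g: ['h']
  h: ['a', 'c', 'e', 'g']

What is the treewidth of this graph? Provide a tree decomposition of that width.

Each bag holds 2 vertices, so the decomposition has width 1, which upper-bounds the treewidth. G has an edge, so its treewidth is at least 1. Therefore the treewidth is 1.

Treewidth 1.
Bags: B1 = {b, e}  B2 = {e, h}  B3 = {g, h}  B4 = {a, h}  B5 = {b, f}  B6 = {d, e}  B7 = {c, h}
Tree: B1–B2, B2–B3, B2–B4, B1–B5, B1–B6, B4–B7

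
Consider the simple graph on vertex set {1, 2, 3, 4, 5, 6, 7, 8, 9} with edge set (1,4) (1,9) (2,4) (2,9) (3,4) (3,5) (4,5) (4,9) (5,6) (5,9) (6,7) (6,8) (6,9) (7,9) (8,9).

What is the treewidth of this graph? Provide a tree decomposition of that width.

Each bag holds 3 vertices, so the decomposition has width 2, which upper-bounds the treewidth. For the lower bound, the 3 vertices {6, 8, 9} are pairwise adjacent, and any tree decomposition puts a clique entirely inside one bag — forcing width ≥ 2. Therefore the treewidth is 2.

Treewidth 2.
One optimal decomposition is:
Bags: B1 = {4, 5, 9}  B2 = {1, 4, 9}  B3 = {5, 6, 9}  B4 = {2, 4, 9}  B5 = {3, 4, 5}  B6 = {6, 8, 9}  B7 = {6, 7, 9}
Tree: B1–B2, B1–B3, B1–B4, B1–B5, B3–B6, B3–B7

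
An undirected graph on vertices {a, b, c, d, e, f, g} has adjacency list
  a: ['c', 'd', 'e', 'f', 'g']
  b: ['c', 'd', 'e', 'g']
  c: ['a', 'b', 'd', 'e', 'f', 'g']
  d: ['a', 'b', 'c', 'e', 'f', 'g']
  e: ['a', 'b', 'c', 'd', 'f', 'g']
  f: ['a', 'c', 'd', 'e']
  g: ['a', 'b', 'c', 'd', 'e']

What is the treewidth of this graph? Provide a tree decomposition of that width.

The largest bag has 5 vertices, giving width 4; this decomposition certifies tw(G) ≤ 4. Conversely, {a, c, d, e, g} is a clique of size 5, and the vertices of any clique must share a bag in every tree decomposition; so some bag has ≥ 5 vertices and tw(G) ≥ 4. The upper and lower bounds meet at 4, so that is the treewidth.

Treewidth 4.
One optimal decomposition is:
Bags: B1 = {b, c, d, e, g}  B2 = {a, c, d, e, g}  B3 = {a, c, d, e, f}
Tree: B1–B2, B2–B3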